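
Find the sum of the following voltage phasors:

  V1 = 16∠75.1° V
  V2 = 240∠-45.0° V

Step 1 — Convert each phasor to rectangular form:
  V1 = 16·(cos(75.1°) + j·sin(75.1°)) = 4.114 + j15.46 V
  V2 = 240·(cos(-45.0°) + j·sin(-45.0°)) = 169.7 - j169.7 V
Step 2 — Sum components: V_total = 173.8 - j154.2 V.
Step 3 — Convert to polar: |V_total| = 232.4 V, ∠V_total = -41.6°.

V_total = 232.4∠-41.6° V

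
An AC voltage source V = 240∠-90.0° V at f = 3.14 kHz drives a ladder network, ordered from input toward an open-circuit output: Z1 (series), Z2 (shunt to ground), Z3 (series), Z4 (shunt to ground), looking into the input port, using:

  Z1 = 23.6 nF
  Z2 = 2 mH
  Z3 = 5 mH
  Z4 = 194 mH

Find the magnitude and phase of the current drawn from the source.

Step 1 — Angular frequency: ω = 2π·f = 2π·3140 = 1.973e+04 rad/s.
Step 2 — Component impedances:
  Z1: Z = 1/(jωC) = -j/(ω·C) = 0 - j2148 Ω
  Z2: Z = jωL = j·1.973e+04·0.002 = 0 + j39.46 Ω
  Z3: Z = jωL = j·1.973e+04·0.005 = 0 + j98.65 Ω
  Z4: Z = jωL = j·1.973e+04·0.194 = 0 + j3827 Ω
Step 3 — Ladder network (open output): work backward from the far end, alternating series and parallel combinations. Z_in = 0 - j2109 Ω = 2109∠-90.0° Ω.
Step 4 — Source phasor: V = 240∠-90.0° V = 0 - j240 V.
Step 5 — Ohm's law: I = V / Z_total = (0 - j240) / (0 - j2109) = 0.1138 A.
Step 6 — Convert to polar: |I| = 0.1138 A, ∠I = 0.0°.

I = 0.1138∠0.0° A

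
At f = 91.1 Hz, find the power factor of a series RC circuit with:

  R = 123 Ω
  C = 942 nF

Step 1 — Angular frequency: ω = 2π·f = 2π·91.1 = 572.4 rad/s.
Step 2 — Component impedances:
  R: Z = R = 123 Ω
  C: Z = 1/(jωC) = -j/(ω·C) = 0 - j1855 Ω
Step 3 — Series combination: Z_total = R + C = 123 - j1855 Ω = 1859∠-86.2° Ω.
Step 4 — Power factor: PF = cos(φ) = Re(Z)/|Z| = 123/1858.7 = 0.06618.
Step 5 — Type: Im(Z) = -1855 ⇒ leading (phase φ = -86.2°).

PF = 0.06618 (leading, φ = -86.2°)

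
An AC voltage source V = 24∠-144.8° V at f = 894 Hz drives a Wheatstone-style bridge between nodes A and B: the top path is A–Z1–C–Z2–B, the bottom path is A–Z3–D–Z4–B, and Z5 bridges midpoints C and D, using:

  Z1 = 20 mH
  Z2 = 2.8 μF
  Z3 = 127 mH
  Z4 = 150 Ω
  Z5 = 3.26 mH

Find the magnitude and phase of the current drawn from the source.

Step 1 — Angular frequency: ω = 2π·f = 2π·894 = 5617 rad/s.
Step 2 — Component impedances:
  Z1: Z = jωL = j·5617·0.02 = 0 + j112.3 Ω
  Z2: Z = 1/(jωC) = -j/(ω·C) = 0 - j63.58 Ω
  Z3: Z = jωL = j·5617·0.127 = 0 + j713.4 Ω
  Z4: Z = R = 150 Ω
  Z5: Z = jωL = j·5617·0.00326 = 0 + j18.31 Ω
Step 3 — Bridge requires nodal analysis (the Z5 bridge couples midpoints C and D, so the two paths cannot be reduced to a simple series/parallel combination). Setting node B to ground and injecting 1 A at node A, the 3-node admittance system at A, C, D solves to V_A = Z_AB = 22.81 + j40.75 Ω = 46.7∠60.8° Ω.
Step 4 — Source phasor: V = 24∠-144.8° V = -19.61 - j13.83 V.
Step 5 — Ohm's law: I = V / Z_total = (-19.61 - j13.83) / (22.81 + j40.75) = -0.4636 + j0.2218 A.
Step 6 — Convert to polar: |I| = 0.5139 A, ∠I = 154.4°.

I = 0.5139∠154.4° A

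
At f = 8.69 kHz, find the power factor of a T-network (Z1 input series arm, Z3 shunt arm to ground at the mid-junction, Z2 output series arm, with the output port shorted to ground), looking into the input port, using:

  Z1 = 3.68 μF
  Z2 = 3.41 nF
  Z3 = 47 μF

Step 1 — Angular frequency: ω = 2π·f = 2π·8690 = 5.46e+04 rad/s.
Step 2 — Component impedances:
  Z1: Z = 1/(jωC) = -j/(ω·C) = 0 - j4.977 Ω
  Z2: Z = 1/(jωC) = -j/(ω·C) = 0 - j5371 Ω
  Z3: Z = 1/(jωC) = -j/(ω·C) = 0 - j0.3897 Ω
Step 3 — With the output port shorted to ground, the output series arm Z2 runs from the junction to ground; the shunt arm Z3 also runs from the junction to ground. They appear in parallel: Z3 || Z2 = 0 - j0.3896 Ω.
Step 4 — Series with input arm Z1: Z_in = Z1 + (Z3 || Z2) = 0 - j5.366 Ω = 5.366∠-90.0° Ω.
Step 5 — Power factor: PF = cos(φ) = Re(Z)/|Z| = 0/5.366 = 0.
Step 6 — Type: Im(Z) = -5.366 ⇒ leading (phase φ = -90.0°).

PF = 0 (leading, φ = -90.0°)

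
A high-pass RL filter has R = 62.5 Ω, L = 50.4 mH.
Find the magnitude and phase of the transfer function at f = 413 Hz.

Step 1 — Angular frequency: ω = 2π·413 = 2595 rad/s.
Step 2 — Transfer function: H(jω) = jωL/(R + jωL).
Step 3 — Numerator jωL = j·130.8; denominator R + jωL = 62.5 + j130.8.
Step 4 — H = 0.8141 + j0.389.
Step 5 — Magnitude: |H| = 0.9023 (-0.9 dB); phase: φ = 25.5°.

|H| = 0.9023 (-0.9 dB), φ = 25.5°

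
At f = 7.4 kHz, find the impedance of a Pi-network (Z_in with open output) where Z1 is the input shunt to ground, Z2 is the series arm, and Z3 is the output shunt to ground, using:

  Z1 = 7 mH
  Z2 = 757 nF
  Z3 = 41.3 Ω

Step 1 — Angular frequency: ω = 2π·f = 2π·7400 = 4.65e+04 rad/s.
Step 2 — Component impedances:
  Z1: Z = jωL = j·4.65e+04·0.007 = 0 + j325.5 Ω
  Z2: Z = 1/(jωC) = -j/(ω·C) = 0 - j28.41 Ω
  Z3: Z = R = 41.3 Ω
Step 3 — With open output, the series arm Z2 and the output shunt Z3 appear in series to ground: Z2 + Z3 = 41.3 - j28.41 Ω.
Step 4 — Parallel with input shunt Z1: Z_in = Z1 || (Z2 + Z3) = 48.64 - j24.37 Ω = 54.4∠-26.6° Ω.

Z = 48.64 - j24.37 Ω = 54.4∠-26.6° Ω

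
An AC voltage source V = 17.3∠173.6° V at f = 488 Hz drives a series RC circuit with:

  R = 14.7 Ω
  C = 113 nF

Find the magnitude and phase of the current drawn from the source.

Step 1 — Angular frequency: ω = 2π·f = 2π·488 = 3066 rad/s.
Step 2 — Component impedances:
  R: Z = R = 14.7 Ω
  C: Z = 1/(jωC) = -j/(ω·C) = 0 - j2886 Ω
Step 3 — Series combination: Z_total = R + C = 14.7 - j2886 Ω = 2886∠-89.7° Ω.
Step 4 — Source phasor: V = 17.3∠173.6° V = -17.19 + j1.928 V.
Step 5 — Ohm's law: I = V / Z_total = (-17.19 + j1.928) / (14.7 - j2886) = -0.0006985 - j0.005953 A.
Step 6 — Convert to polar: |I| = 0.005994 A, ∠I = -96.7°.

I = 0.005994∠-96.7° A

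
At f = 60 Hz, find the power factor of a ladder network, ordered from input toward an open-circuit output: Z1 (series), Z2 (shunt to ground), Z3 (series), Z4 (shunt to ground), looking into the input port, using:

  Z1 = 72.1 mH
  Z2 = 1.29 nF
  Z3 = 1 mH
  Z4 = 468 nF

Step 1 — Angular frequency: ω = 2π·f = 2π·60 = 377 rad/s.
Step 2 — Component impedances:
  Z1: Z = jωL = j·377·0.0721 = 0 + j27.18 Ω
  Z2: Z = 1/(jωC) = -j/(ω·C) = 0 - j2.056e+06 Ω
  Z3: Z = jωL = j·377·0.001 = 0 + j0.377 Ω
  Z4: Z = 1/(jωC) = -j/(ω·C) = 0 - j5668 Ω
Step 3 — Ladder network (open output): work backward from the far end, alternating series and parallel combinations. Z_in = 0 - j5625 Ω = 5625∠-90.0° Ω.
Step 4 — Power factor: PF = cos(φ) = Re(Z)/|Z| = 0/5625 = 0.
Step 5 — Type: Im(Z) = -5625 ⇒ leading (phase φ = -90.0°).

PF = 0 (leading, φ = -90.0°)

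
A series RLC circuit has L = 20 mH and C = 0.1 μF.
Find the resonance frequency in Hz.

Step 1 — Resonance condition Im(Z)=0 gives ω₀ = 1/√(LC).
Step 2 — ω₀ = 1/√(0.02·1e-07) = 2.236e+04 rad/s.
Step 3 — f₀ = ω₀/(2π) = 3559 Hz.

f₀ = 3559 Hz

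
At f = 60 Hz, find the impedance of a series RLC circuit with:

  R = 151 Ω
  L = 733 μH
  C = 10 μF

Step 1 — Angular frequency: ω = 2π·f = 2π·60 = 377 rad/s.
Step 2 — Component impedances:
  R: Z = R = 151 Ω
  L: Z = jωL = j·377·0.000733 = 0 + j0.2763 Ω
  C: Z = 1/(jωC) = -j/(ω·C) = 0 - j265.3 Ω
Step 3 — Series combination: Z_total = R + L + C = 151 - j265 Ω = 305∠-60.3° Ω.

Z = 151 - j265 Ω = 305∠-60.3° Ω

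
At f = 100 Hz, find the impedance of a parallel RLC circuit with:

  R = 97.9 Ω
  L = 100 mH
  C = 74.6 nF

Step 1 — Angular frequency: ω = 2π·f = 2π·100 = 628.3 rad/s.
Step 2 — Component impedances:
  R: Z = R = 97.9 Ω
  L: Z = jωL = j·628.3·0.1 = 0 + j62.83 Ω
  C: Z = 1/(jωC) = -j/(ω·C) = 0 - j2.133e+04 Ω
Step 3 — Parallel combination: 1/Z_total = 1/R + 1/L + 1/C; Z_total = 28.68 + j44.56 Ω = 52.99∠57.2° Ω.

Z = 28.68 + j44.56 Ω = 52.99∠57.2° Ω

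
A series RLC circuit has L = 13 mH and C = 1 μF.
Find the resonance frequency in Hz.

Step 1 — Resonance condition Im(Z)=0 gives ω₀ = 1/√(LC).
Step 2 — ω₀ = 1/√(0.013·1e-06) = 8771 rad/s.
Step 3 — f₀ = ω₀/(2π) = 1396 Hz.

f₀ = 1396 Hz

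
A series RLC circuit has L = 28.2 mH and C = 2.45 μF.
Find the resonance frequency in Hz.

Step 1 — Resonance condition Im(Z)=0 gives ω₀ = 1/√(LC).
Step 2 — ω₀ = 1/√(0.0282·2.45e-06) = 3804 rad/s.
Step 3 — f₀ = ω₀/(2π) = 605.5 Hz.

f₀ = 605.5 Hz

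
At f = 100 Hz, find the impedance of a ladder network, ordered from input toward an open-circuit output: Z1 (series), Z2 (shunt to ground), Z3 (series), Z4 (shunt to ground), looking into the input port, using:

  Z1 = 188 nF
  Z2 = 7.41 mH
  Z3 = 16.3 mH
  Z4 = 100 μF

Step 1 — Angular frequency: ω = 2π·f = 2π·100 = 628.3 rad/s.
Step 2 — Component impedances:
  Z1: Z = 1/(jωC) = -j/(ω·C) = 0 - j8466 Ω
  Z2: Z = jωL = j·628.3·0.00741 = 0 + j4.656 Ω
  Z3: Z = jωL = j·628.3·0.0163 = 0 + j10.24 Ω
  Z4: Z = 1/(jωC) = -j/(ω·C) = 0 - j15.92 Ω
Step 3 — Ladder network (open output): work backward from the far end, alternating series and parallel combinations. Z_in = 0 - j8440 Ω = 8440∠-90.0° Ω.

Z = 0 - j8440 Ω = 8440∠-90.0° Ω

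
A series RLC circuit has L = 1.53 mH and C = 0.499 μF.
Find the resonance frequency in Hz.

Step 1 — Resonance condition Im(Z)=0 gives ω₀ = 1/√(LC).
Step 2 — ω₀ = 1/√(0.00153·4.99e-07) = 3.619e+04 rad/s.
Step 3 — f₀ = ω₀/(2π) = 5760 Hz.

f₀ = 5760 Hz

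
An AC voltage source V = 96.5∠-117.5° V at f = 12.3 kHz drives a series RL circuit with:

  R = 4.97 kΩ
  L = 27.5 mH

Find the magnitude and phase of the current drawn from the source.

Step 1 — Angular frequency: ω = 2π·f = 2π·1.23e+04 = 7.728e+04 rad/s.
Step 2 — Component impedances:
  R: Z = R = 4970 Ω
  L: Z = jωL = j·7.728e+04·0.0275 = 0 + j2125 Ω
Step 3 — Series combination: Z_total = R + L = 4970 + j2125 Ω = 5405∠23.2° Ω.
Step 4 — Source phasor: V = 96.5∠-117.5° V = -44.56 - j85.6 V.
Step 5 — Ohm's law: I = V / Z_total = (-44.56 - j85.6) / (4970 + j2125) = -0.01381 - j0.01132 A.
Step 6 — Convert to polar: |I| = 0.01785 A, ∠I = -140.7°.

I = 0.01785∠-140.7° A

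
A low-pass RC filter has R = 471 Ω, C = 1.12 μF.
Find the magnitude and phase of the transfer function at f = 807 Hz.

Step 1 — Angular frequency: ω = 2π·807 = 5071 rad/s.
Step 2 — Transfer function: H(jω) = 1/(1 + jωRC).
Step 3 — Denominator: 1 + jωRC = 1 + j·5071·471·1.12e-06 = 1 + j2.675.
Step 4 — H = 0.1226 - j0.328.
Step 5 — Magnitude: |H| = 0.3502 (-9.1 dB); phase: φ = -69.5°.

|H| = 0.3502 (-9.1 dB), φ = -69.5°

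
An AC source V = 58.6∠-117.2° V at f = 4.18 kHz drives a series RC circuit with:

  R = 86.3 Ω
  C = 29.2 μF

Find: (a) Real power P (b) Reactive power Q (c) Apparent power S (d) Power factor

Step 1 — Angular frequency: ω = 2π·f = 2π·4180 = 2.626e+04 rad/s.
Step 2 — Component impedances:
  R: Z = R = 86.3 Ω
  C: Z = 1/(jωC) = -j/(ω·C) = 0 - j1.304 Ω
Step 3 — Series combination: Z_total = R + C = 86.3 - j1.304 Ω = 86.31∠-0.9° Ω.
Step 4 — Source phasor: V = 58.6∠-117.2° V = -26.79 - j52.12 V.
Step 5 — Current: I = V / Z = -0.3012 - j0.6085 A = 0.6789∠-116.3° A.
Step 6 — Complex power: S = V·I* = 39.78 - j0.6011 VA.
Step 7 — Real power: P = Re(S) = 39.78 W.
Step 8 — Reactive power: Q = Im(S) = -0.6011 VAR.
Step 9 — Apparent power: |S| = 39.79 VA.
Step 10 — Power factor: PF = P/|S| = 0.9999 (leading).

(a) P = 39.78 W  (b) Q = -0.6011 VAR  (c) S = 39.79 VA  (d) PF = 0.9999 (leading)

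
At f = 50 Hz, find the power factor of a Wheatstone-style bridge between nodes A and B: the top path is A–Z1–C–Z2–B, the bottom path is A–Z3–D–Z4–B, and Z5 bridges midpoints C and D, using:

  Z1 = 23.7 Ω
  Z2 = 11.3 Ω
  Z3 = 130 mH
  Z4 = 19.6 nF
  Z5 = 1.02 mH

Step 1 — Angular frequency: ω = 2π·f = 2π·50 = 314.2 rad/s.
Step 2 — Component impedances:
  Z1: Z = R = 23.7 Ω
  Z2: Z = R = 11.3 Ω
  Z3: Z = jωL = j·314.2·0.13 = 0 + j40.84 Ω
  Z4: Z = 1/(jωC) = -j/(ω·C) = 0 - j1.624e+05 Ω
  Z5: Z = jωL = j·314.2·0.00102 = 0 + j0.3204 Ω
Step 3 — Bridge requires nodal analysis (the Z5 bridge couples midpoints C and D, so the two paths cannot be reduced to a simple series/parallel combination). Setting node B to ground and injecting 1 A at node A, the 3-node admittance system at A, C, D solves to V_A = Z_AB = 29.1 + j10.25 Ω = 30.85∠19.4° Ω.
Step 4 — Power factor: PF = cos(φ) = Re(Z)/|Z| = 29.099/30.851 = 0.9432.
Step 5 — Type: Im(Z) = 10.25 ⇒ lagging (phase φ = 19.4°).

PF = 0.9432 (lagging, φ = 19.4°)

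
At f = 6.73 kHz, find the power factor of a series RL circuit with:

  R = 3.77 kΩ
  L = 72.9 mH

Step 1 — Angular frequency: ω = 2π·f = 2π·6730 = 4.229e+04 rad/s.
Step 2 — Component impedances:
  R: Z = R = 3770 Ω
  L: Z = jωL = j·4.229e+04·0.0729 = 0 + j3083 Ω
Step 3 — Series combination: Z_total = R + L = 3770 + j3083 Ω = 4870∠39.3° Ω.
Step 4 — Power factor: PF = cos(φ) = Re(Z)/|Z| = 3770/4870 = 0.7741.
Step 5 — Type: Im(Z) = 3083 ⇒ lagging (phase φ = 39.3°).

PF = 0.7741 (lagging, φ = 39.3°)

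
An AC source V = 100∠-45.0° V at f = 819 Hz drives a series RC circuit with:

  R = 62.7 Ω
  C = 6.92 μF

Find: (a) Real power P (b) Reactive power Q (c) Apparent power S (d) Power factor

Step 1 — Angular frequency: ω = 2π·f = 2π·819 = 5146 rad/s.
Step 2 — Component impedances:
  R: Z = R = 62.7 Ω
  C: Z = 1/(jωC) = -j/(ω·C) = 0 - j28.08 Ω
Step 3 — Series combination: Z_total = R + C = 62.7 - j28.08 Ω = 68.7∠-24.1° Ω.
Step 4 — Source phasor: V = 100∠-45.0° V = 70.71 - j70.71 V.
Step 5 — Current: I = V / Z = 1.36 - j0.5186 A = 1.456∠-20.9° A.
Step 6 — Complex power: S = V·I* = 132.8 - j59.5 VA.
Step 7 — Real power: P = Re(S) = 132.8 W.
Step 8 — Reactive power: Q = Im(S) = -59.5 VAR.
Step 9 — Apparent power: |S| = 145.6 VA.
Step 10 — Power factor: PF = P/|S| = 0.9126 (leading).

(a) P = 132.8 W  (b) Q = -59.5 VAR  (c) S = 145.6 VA  (d) PF = 0.9126 (leading)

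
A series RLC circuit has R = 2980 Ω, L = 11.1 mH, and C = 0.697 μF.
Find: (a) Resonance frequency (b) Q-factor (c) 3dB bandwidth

Step 1 — Resonance: ω₀ = 1/√(LC) = 1/√(0.0111·6.97e-07) = 1.137e+04 rad/s.
Step 2 — f₀ = ω₀/(2π) = 1809 Hz.
Step 3 — Series Q: Q = ω₀L/R = 1.137e+04·0.0111/2980 = 0.04235.
Step 4 — Bandwidth: Δω = ω₀/Q = 2.685e+05 rad/s; BW = Δω/(2π) = 4.273e+04 Hz.

(a) f₀ = 1809 Hz  (b) Q = 0.04235  (c) BW = 4.273e+04 Hz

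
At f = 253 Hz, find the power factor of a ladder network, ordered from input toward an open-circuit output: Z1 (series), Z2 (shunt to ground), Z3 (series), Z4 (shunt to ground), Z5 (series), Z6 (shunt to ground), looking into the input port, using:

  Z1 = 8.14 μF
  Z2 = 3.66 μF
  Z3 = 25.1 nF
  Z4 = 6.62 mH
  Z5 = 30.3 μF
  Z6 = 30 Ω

Step 1 — Angular frequency: ω = 2π·f = 2π·253 = 1590 rad/s.
Step 2 — Component impedances:
  Z1: Z = 1/(jωC) = -j/(ω·C) = 0 - j77.28 Ω
  Z2: Z = 1/(jωC) = -j/(ω·C) = 0 - j171.9 Ω
  Z3: Z = 1/(jωC) = -j/(ω·C) = 0 - j2.506e+04 Ω
  Z4: Z = jωL = j·1590·0.00662 = 0 + j10.52 Ω
  Z5: Z = 1/(jωC) = -j/(ω·C) = 0 - j20.76 Ω
  Z6: Z = R = 30 Ω
Step 3 — Ladder network (open output): work backward from the far end, alternating series and parallel combinations. Z_in = 0.0001535 - j248 Ω = 248∠-90.0° Ω.
Step 4 — Power factor: PF = cos(φ) = Re(Z)/|Z| = 0.00015353/247.99 = 6.191e-07.
Step 5 — Type: Im(Z) = -248 ⇒ leading (phase φ = -90.0°).

PF = 6.191e-07 (leading, φ = -90.0°)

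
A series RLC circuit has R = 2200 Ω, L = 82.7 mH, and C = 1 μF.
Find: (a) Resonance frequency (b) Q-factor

Step 1 — Resonance condition Im(Z)=0 gives ω₀ = 1/√(LC).
Step 2 — ω₀ = 1/√(0.0827·1e-06) = 3477 rad/s.
Step 3 — f₀ = ω₀/(2π) = 553.4 Hz.
Step 4 — Series Q: Q = ω₀L/R = 3477·0.0827/2200 = 0.1307.

(a) f₀ = 553.4 Hz  (b) Q = 0.1307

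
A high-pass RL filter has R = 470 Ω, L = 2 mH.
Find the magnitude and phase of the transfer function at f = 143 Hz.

Step 1 — Angular frequency: ω = 2π·143 = 898.5 rad/s.
Step 2 — Transfer function: H(jω) = jωL/(R + jωL).
Step 3 — Numerator jωL = j·1.797; denominator R + jωL = 470 + j1.797.
Step 4 — H = 1.462e-05 + j0.003823.
Step 5 — Magnitude: |H| = 0.003823 (-48.4 dB); phase: φ = 89.8°.

|H| = 0.003823 (-48.4 dB), φ = 89.8°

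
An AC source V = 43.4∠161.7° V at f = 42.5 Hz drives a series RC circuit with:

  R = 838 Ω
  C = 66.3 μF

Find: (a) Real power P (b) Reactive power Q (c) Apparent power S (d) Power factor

Step 1 — Angular frequency: ω = 2π·f = 2π·42.5 = 267 rad/s.
Step 2 — Component impedances:
  R: Z = R = 838 Ω
  C: Z = 1/(jωC) = -j/(ω·C) = 0 - j56.48 Ω
Step 3 — Series combination: Z_total = R + C = 838 - j56.48 Ω = 839.9∠-3.9° Ω.
Step 4 — Source phasor: V = 43.4∠161.7° V = -41.21 + j13.63 V.
Step 5 — Current: I = V / Z = -0.05004 + j0.01289 A = 0.05167∠165.6° A.
Step 6 — Complex power: S = V·I* = 2.238 - j0.1508 VA.
Step 7 — Real power: P = Re(S) = 2.238 W.
Step 8 — Reactive power: Q = Im(S) = -0.1508 VAR.
Step 9 — Apparent power: |S| = 2.243 VA.
Step 10 — Power factor: PF = P/|S| = 0.9977 (leading).

(a) P = 2.238 W  (b) Q = -0.1508 VAR  (c) S = 2.243 VA  (d) PF = 0.9977 (leading)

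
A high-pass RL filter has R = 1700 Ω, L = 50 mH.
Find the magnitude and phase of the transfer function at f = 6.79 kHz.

Step 1 — Angular frequency: ω = 2π·6790 = 4.266e+04 rad/s.
Step 2 — Transfer function: H(jω) = jωL/(R + jωL).
Step 3 — Numerator jωL = j·2133; denominator R + jωL = 1700 + j2133.
Step 4 — H = 0.6116 + j0.4874.
Step 5 — Magnitude: |H| = 0.782 (-2.1 dB); phase: φ = 38.6°.

|H| = 0.782 (-2.1 dB), φ = 38.6°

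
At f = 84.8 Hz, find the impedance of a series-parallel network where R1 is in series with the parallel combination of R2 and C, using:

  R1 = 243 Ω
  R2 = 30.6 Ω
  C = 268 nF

Step 1 — Angular frequency: ω = 2π·f = 2π·84.8 = 532.8 rad/s.
Step 2 — Component impedances:
  R1: Z = R = 243 Ω
  R2: Z = R = 30.6 Ω
  C: Z = 1/(jωC) = -j/(ω·C) = 0 - j7003 Ω
Step 3 — Parallel branch: R2 || C = 1/(1/R2 + 1/C) = 30.6 - j0.1337 Ω.
Step 4 — Series with R1: Z_total = R1 + (R2 || C) = 273.6 - j0.1337 Ω = 273.6∠-0.0° Ω.

Z = 273.6 - j0.1337 Ω = 273.6∠-0.0° Ω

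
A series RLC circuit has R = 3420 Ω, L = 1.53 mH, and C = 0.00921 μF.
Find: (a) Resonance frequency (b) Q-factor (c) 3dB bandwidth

Step 1 — Resonance: ω₀ = 1/√(LC) = 1/√(0.00153·9.21e-09) = 2.664e+05 rad/s.
Step 2 — f₀ = ω₀/(2π) = 4.24e+04 Hz.
Step 3 — Series Q: Q = ω₀L/R = 2.664e+05·0.00153/3420 = 0.1192.
Step 4 — Bandwidth: Δω = ω₀/Q = 2.235e+06 rad/s; BW = Δω/(2π) = 3.558e+05 Hz.

(a) f₀ = 4.24e+04 Hz  (b) Q = 0.1192  (c) BW = 3.558e+05 Hz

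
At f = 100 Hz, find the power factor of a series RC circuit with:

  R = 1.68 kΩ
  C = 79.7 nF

Step 1 — Angular frequency: ω = 2π·f = 2π·100 = 628.3 rad/s.
Step 2 — Component impedances:
  R: Z = R = 1680 Ω
  C: Z = 1/(jωC) = -j/(ω·C) = 0 - j1.997e+04 Ω
Step 3 — Series combination: Z_total = R + C = 1680 - j1.997e+04 Ω = 2.004e+04∠-85.2° Ω.
Step 4 — Power factor: PF = cos(φ) = Re(Z)/|Z| = 1680/2.004e+04 = 0.08383.
Step 5 — Type: Im(Z) = -1.997e+04 ⇒ leading (phase φ = -85.2°).

PF = 0.08383 (leading, φ = -85.2°)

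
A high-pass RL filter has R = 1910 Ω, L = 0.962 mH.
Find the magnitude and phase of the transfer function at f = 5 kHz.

Step 1 — Angular frequency: ω = 2π·5000 = 3.142e+04 rad/s.
Step 2 — Transfer function: H(jω) = jωL/(R + jωL).
Step 3 — Numerator jωL = j·30.22; denominator R + jωL = 1910 + j30.22.
Step 4 — H = 0.0002503 + j0.01582.
Step 5 — Magnitude: |H| = 0.01582 (-36.0 dB); phase: φ = 89.1°.

|H| = 0.01582 (-36.0 dB), φ = 89.1°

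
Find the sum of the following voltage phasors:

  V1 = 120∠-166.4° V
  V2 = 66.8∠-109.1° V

Step 1 — Convert each phasor to rectangular form:
  V1 = 120·(cos(-166.4°) + j·sin(-166.4°)) = -116.6 - j28.22 V
  V2 = 66.8·(cos(-109.1°) + j·sin(-109.1°)) = -21.86 - j63.12 V
Step 2 — Sum components: V_total = -138.5 - j91.34 V.
Step 3 — Convert to polar: |V_total| = 165.9 V, ∠V_total = -146.6°.

V_total = 165.9∠-146.6° V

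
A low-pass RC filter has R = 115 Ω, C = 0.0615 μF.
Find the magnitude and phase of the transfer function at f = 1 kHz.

Step 1 — Angular frequency: ω = 2π·1000 = 6283 rad/s.
Step 2 — Transfer function: H(jω) = 1/(1 + jωRC).
Step 3 — Denominator: 1 + jωRC = 1 + j·6283·115·6.15e-08 = 1 + j0.04444.
Step 4 — H = 0.998 - j0.04435.
Step 5 — Magnitude: |H| = 0.999 (-0.0 dB); phase: φ = -2.5°.

|H| = 0.999 (-0.0 dB), φ = -2.5°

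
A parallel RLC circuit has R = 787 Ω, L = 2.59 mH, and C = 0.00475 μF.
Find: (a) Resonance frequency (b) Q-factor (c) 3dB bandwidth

Step 1 — Resonance: ω₀ = 1/√(LC) = 1/√(0.00259·4.75e-09) = 2.851e+05 rad/s.
Step 2 — f₀ = ω₀/(2π) = 4.538e+04 Hz.
Step 3 — Parallel Q: Q = R/(ω₀L) = 787/(2.851e+05·0.00259) = 1.066.
Step 4 — Bandwidth: Δω = ω₀/Q = 2.675e+05 rad/s; BW = Δω/(2π) = 4.257e+04 Hz.

(a) f₀ = 4.538e+04 Hz  (b) Q = 1.066  (c) BW = 4.257e+04 Hz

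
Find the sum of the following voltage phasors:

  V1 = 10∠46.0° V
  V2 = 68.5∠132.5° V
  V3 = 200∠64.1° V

Step 1 — Convert each phasor to rectangular form:
  V1 = 10·(cos(46.0°) + j·sin(46.0°)) = 6.947 + j7.193 V
  V2 = 68.5·(cos(132.5°) + j·sin(132.5°)) = -46.28 + j50.5 V
  V3 = 200·(cos(64.1°) + j·sin(64.1°)) = 87.36 + j179.9 V
Step 2 — Sum components: V_total = 48.03 + j237.6 V.
Step 3 — Convert to polar: |V_total| = 242.4 V, ∠V_total = 78.6°.

V_total = 242.4∠78.6° V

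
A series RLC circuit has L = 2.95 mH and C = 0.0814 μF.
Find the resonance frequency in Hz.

Step 1 — Resonance condition Im(Z)=0 gives ω₀ = 1/√(LC).
Step 2 — ω₀ = 1/√(0.00295·8.14e-08) = 6.453e+04 rad/s.
Step 3 — f₀ = ω₀/(2π) = 1.027e+04 Hz.

f₀ = 1.027e+04 Hz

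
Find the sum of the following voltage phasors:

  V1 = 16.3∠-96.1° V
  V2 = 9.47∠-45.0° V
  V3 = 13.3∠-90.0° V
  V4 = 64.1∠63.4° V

Step 1 — Convert each phasor to rectangular form:
  V1 = 16.3·(cos(-96.1°) + j·sin(-96.1°)) = -1.732 - j16.21 V
  V2 = 9.47·(cos(-45.0°) + j·sin(-45.0°)) = 6.696 - j6.696 V
  V3 = 13.3·(cos(-90.0°) + j·sin(-90.0°)) = 0 - j13.3 V
  V4 = 64.1·(cos(63.4°) + j·sin(63.4°)) = 28.7 + j57.32 V
Step 2 — Sum components: V_total = 33.67 + j21.11 V.
Step 3 — Convert to polar: |V_total| = 39.74 V, ∠V_total = 32.1°.

V_total = 39.74∠32.1° V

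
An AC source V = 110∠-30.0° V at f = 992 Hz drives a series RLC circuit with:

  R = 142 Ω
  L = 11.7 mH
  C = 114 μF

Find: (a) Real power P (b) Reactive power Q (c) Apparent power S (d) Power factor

Step 1 — Angular frequency: ω = 2π·f = 2π·992 = 6233 rad/s.
Step 2 — Component impedances:
  R: Z = R = 142 Ω
  L: Z = jωL = j·6233·0.0117 = 0 + j72.93 Ω
  C: Z = 1/(jωC) = -j/(ω·C) = 0 - j1.407 Ω
Step 3 — Series combination: Z_total = R + L + C = 142 + j71.52 Ω = 159∠26.7° Ω.
Step 4 — Source phasor: V = 110∠-30.0° V = 95.26 - j55 V.
Step 5 — Current: I = V / Z = 0.3795 - j0.5785 A = 0.6919∠-56.7° A.
Step 6 — Complex power: S = V·I* = 67.97 + j34.23 VA.
Step 7 — Real power: P = Re(S) = 67.97 W.
Step 8 — Reactive power: Q = Im(S) = 34.23 VAR.
Step 9 — Apparent power: |S| = 76.1 VA.
Step 10 — Power factor: PF = P/|S| = 0.8931 (lagging).

(a) P = 67.97 W  (b) Q = 34.23 VAR  (c) S = 76.1 VA  (d) PF = 0.8931 (lagging)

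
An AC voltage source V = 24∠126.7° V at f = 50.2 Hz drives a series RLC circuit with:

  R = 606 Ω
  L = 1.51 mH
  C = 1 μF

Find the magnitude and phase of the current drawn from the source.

Step 1 — Angular frequency: ω = 2π·f = 2π·50.2 = 315.4 rad/s.
Step 2 — Component impedances:
  R: Z = R = 606 Ω
  L: Z = jωL = j·315.4·0.00151 = 0 + j0.4763 Ω
  C: Z = 1/(jωC) = -j/(ω·C) = 0 - j3170 Ω
Step 3 — Series combination: Z_total = R + L + C = 606 - j3170 Ω = 3227∠-79.2° Ω.
Step 4 — Source phasor: V = 24∠126.7° V = -14.34 + j19.24 V.
Step 5 — Ohm's law: I = V / Z_total = (-14.34 + j19.24) / (606 - j3170) = -0.006691 - j0.003246 A.
Step 6 — Convert to polar: |I| = 0.007436 A, ∠I = -154.1°.

I = 0.007436∠-154.1° A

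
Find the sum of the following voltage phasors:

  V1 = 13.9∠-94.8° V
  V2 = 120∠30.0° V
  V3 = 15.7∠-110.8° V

Step 1 — Convert each phasor to rectangular form:
  V1 = 13.9·(cos(-94.8°) + j·sin(-94.8°)) = -1.163 - j13.85 V
  V2 = 120·(cos(30.0°) + j·sin(30.0°)) = 103.9 + j60 V
  V3 = 15.7·(cos(-110.8°) + j·sin(-110.8°)) = -5.575 - j14.68 V
Step 2 — Sum components: V_total = 97.18 + j31.47 V.
Step 3 — Convert to polar: |V_total| = 102.2 V, ∠V_total = 17.9°.

V_total = 102.2∠17.9° V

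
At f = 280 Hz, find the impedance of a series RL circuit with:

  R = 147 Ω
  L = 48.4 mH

Step 1 — Angular frequency: ω = 2π·f = 2π·280 = 1759 rad/s.
Step 2 — Component impedances:
  R: Z = R = 147 Ω
  L: Z = jωL = j·1759·0.0484 = 0 + j85.15 Ω
Step 3 — Series combination: Z_total = R + L = 147 + j85.15 Ω = 169.9∠30.1° Ω.

Z = 147 + j85.15 Ω = 169.9∠30.1° Ω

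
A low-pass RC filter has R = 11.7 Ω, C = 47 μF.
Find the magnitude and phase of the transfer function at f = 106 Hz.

Step 1 — Angular frequency: ω = 2π·106 = 666 rad/s.
Step 2 — Transfer function: H(jω) = 1/(1 + jωRC).
Step 3 — Denominator: 1 + jωRC = 1 + j·666·11.7·4.7e-05 = 1 + j0.3662.
Step 4 — H = 0.8817 - j0.3229.
Step 5 — Magnitude: |H| = 0.939 (-0.5 dB); phase: φ = -20.1°.

|H| = 0.939 (-0.5 dB), φ = -20.1°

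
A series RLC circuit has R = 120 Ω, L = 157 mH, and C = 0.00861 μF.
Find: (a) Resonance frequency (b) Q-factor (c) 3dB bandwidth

Step 1 — Resonance: ω₀ = 1/√(LC) = 1/√(0.157·8.61e-09) = 2.72e+04 rad/s.
Step 2 — f₀ = ω₀/(2π) = 4329 Hz.
Step 3 — Series Q: Q = ω₀L/R = 2.72e+04·0.157/120 = 35.59.
Step 4 — Bandwidth: Δω = ω₀/Q = 764.3 rad/s; BW = Δω/(2π) = 121.6 Hz.

(a) f₀ = 4329 Hz  (b) Q = 35.59  (c) BW = 121.6 Hz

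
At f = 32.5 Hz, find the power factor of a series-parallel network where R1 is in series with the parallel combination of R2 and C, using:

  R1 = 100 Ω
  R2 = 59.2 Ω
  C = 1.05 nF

Step 1 — Angular frequency: ω = 2π·f = 2π·32.5 = 204.2 rad/s.
Step 2 — Component impedances:
  R1: Z = R = 100 Ω
  R2: Z = R = 59.2 Ω
  C: Z = 1/(jωC) = -j/(ω·C) = 0 - j4.664e+06 Ω
Step 3 — Parallel branch: R2 || C = 1/(1/R2 + 1/C) = 59.2 - j0.0007514 Ω.
Step 4 — Series with R1: Z_total = R1 + (R2 || C) = 159.2 - j0.0007514 Ω = 159.2∠-0.0° Ω.
Step 5 — Power factor: PF = cos(φ) = Re(Z)/|Z| = 159.2/159.2 = 1.
Step 6 — Type: Im(Z) = -0.0007514 ⇒ leading (phase φ = -0.0°).

PF = 1 (leading, φ = -0.0°)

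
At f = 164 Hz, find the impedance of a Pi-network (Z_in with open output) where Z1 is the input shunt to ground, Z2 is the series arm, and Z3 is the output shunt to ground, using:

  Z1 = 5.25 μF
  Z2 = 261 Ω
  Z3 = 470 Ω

Step 1 — Angular frequency: ω = 2π·f = 2π·164 = 1030 rad/s.
Step 2 — Component impedances:
  Z1: Z = 1/(jωC) = -j/(ω·C) = 0 - j184.8 Ω
  Z2: Z = R = 261 Ω
  Z3: Z = R = 470 Ω
Step 3 — With open output, the series arm Z2 and the output shunt Z3 appear in series to ground: Z2 + Z3 = 731 Ω.
Step 4 — Parallel with input shunt Z1: Z_in = Z1 || (Z2 + Z3) = 43.93 - j173.7 Ω = 179.2∠-75.8° Ω.

Z = 43.93 - j173.7 Ω = 179.2∠-75.8° Ω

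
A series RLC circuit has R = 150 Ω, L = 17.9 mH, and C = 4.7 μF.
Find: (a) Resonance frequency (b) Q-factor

Step 1 — Resonance condition Im(Z)=0 gives ω₀ = 1/√(LC).
Step 2 — ω₀ = 1/√(0.0179·4.7e-06) = 3448 rad/s.
Step 3 — f₀ = ω₀/(2π) = 548.7 Hz.
Step 4 — Series Q: Q = ω₀L/R = 3448·0.0179/150 = 0.4114.

(a) f₀ = 548.7 Hz  (b) Q = 0.4114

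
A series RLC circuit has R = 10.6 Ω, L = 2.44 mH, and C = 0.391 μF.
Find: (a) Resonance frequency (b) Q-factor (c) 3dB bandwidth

Step 1 — Resonance: ω₀ = 1/√(LC) = 1/√(0.00244·3.91e-07) = 3.238e+04 rad/s.
Step 2 — f₀ = ω₀/(2π) = 5153 Hz.
Step 3 — Series Q: Q = ω₀L/R = 3.238e+04·0.00244/10.6 = 7.452.
Step 4 — Bandwidth: Δω = ω₀/Q = 4344 rad/s; BW = Δω/(2π) = 691.4 Hz.

(a) f₀ = 5153 Hz  (b) Q = 7.452  (c) BW = 691.4 Hz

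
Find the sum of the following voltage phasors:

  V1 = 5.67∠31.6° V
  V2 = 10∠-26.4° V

Step 1 — Convert each phasor to rectangular form:
  V1 = 5.67·(cos(31.6°) + j·sin(31.6°)) = 4.829 + j2.971 V
  V2 = 10·(cos(-26.4°) + j·sin(-26.4°)) = 8.957 - j4.446 V
Step 2 — Sum components: V_total = 13.79 - j1.475 V.
Step 3 — Convert to polar: |V_total| = 13.87 V, ∠V_total = -6.1°.

V_total = 13.87∠-6.1° V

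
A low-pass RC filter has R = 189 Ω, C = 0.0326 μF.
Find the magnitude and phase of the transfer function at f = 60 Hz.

Step 1 — Angular frequency: ω = 2π·60 = 377 rad/s.
Step 2 — Transfer function: H(jω) = 1/(1 + jωRC).
Step 3 — Denominator: 1 + jωRC = 1 + j·377·189·3.26e-08 = 1 + j0.002323.
Step 4 — H = 1 - j0.002323.
Step 5 — Magnitude: |H| = 1 (-0.0 dB); phase: φ = -0.1°.

|H| = 1 (-0.0 dB), φ = -0.1°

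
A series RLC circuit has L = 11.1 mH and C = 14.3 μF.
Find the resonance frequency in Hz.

Step 1 — Resonance condition Im(Z)=0 gives ω₀ = 1/√(LC).
Step 2 — ω₀ = 1/√(0.0111·1.43e-05) = 2510 rad/s.
Step 3 — f₀ = ω₀/(2π) = 399.5 Hz.

f₀ = 399.5 Hz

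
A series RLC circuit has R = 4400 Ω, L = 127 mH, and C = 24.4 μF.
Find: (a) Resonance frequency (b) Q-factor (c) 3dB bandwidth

Step 1 — Resonance: ω₀ = 1/√(LC) = 1/√(0.127·2.44e-05) = 568.1 rad/s.
Step 2 — f₀ = ω₀/(2π) = 90.41 Hz.
Step 3 — Series Q: Q = ω₀L/R = 568.1·0.127/4400 = 0.0164.
Step 4 — Bandwidth: Δω = ω₀/Q = 3.465e+04 rad/s; BW = Δω/(2π) = 5514 Hz.

(a) f₀ = 90.41 Hz  (b) Q = 0.0164  (c) BW = 5514 Hz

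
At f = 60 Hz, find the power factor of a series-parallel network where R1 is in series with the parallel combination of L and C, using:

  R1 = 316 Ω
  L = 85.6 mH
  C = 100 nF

Step 1 — Angular frequency: ω = 2π·f = 2π·60 = 377 rad/s.
Step 2 — Component impedances:
  R1: Z = R = 316 Ω
  L: Z = jωL = j·377·0.0856 = 0 + j32.27 Ω
  C: Z = 1/(jωC) = -j/(ω·C) = 0 - j2.653e+04 Ω
Step 3 — Parallel branch: L || C = 1/(1/L + 1/C) = 0 + j32.31 Ω.
Step 4 — Series with R1: Z_total = R1 + (L || C) = 316 + j32.31 Ω = 317.6∠5.8° Ω.
Step 5 — Power factor: PF = cos(φ) = Re(Z)/|Z| = 316/317.65 = 0.9948.
Step 6 — Type: Im(Z) = 32.31 ⇒ lagging (phase φ = 5.8°).

PF = 0.9948 (lagging, φ = 5.8°)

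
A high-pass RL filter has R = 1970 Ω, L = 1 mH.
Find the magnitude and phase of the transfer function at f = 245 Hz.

Step 1 — Angular frequency: ω = 2π·245 = 1539 rad/s.
Step 2 — Transfer function: H(jω) = jωL/(R + jωL).
Step 3 — Numerator jωL = j·1.539; denominator R + jωL = 1970 + j1.539.
Step 4 — H = 6.106e-07 + j0.0007814.
Step 5 — Magnitude: |H| = 0.0007814 (-62.1 dB); phase: φ = 90.0°.

|H| = 0.0007814 (-62.1 dB), φ = 90.0°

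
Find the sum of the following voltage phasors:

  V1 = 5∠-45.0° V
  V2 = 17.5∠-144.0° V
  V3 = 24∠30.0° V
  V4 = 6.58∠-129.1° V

Step 1 — Convert each phasor to rectangular form:
  V1 = 5·(cos(-45.0°) + j·sin(-45.0°)) = 3.536 - j3.536 V
  V2 = 17.5·(cos(-144.0°) + j·sin(-144.0°)) = -14.16 - j10.29 V
  V3 = 24·(cos(30.0°) + j·sin(30.0°)) = 20.78 + j12 V
  V4 = 6.58·(cos(-129.1°) + j·sin(-129.1°)) = -4.15 - j5.106 V
Step 2 — Sum components: V_total = 6.012 - j6.928 V.
Step 3 — Convert to polar: |V_total| = 9.173 V, ∠V_total = -49.0°.

V_total = 9.173∠-49.0° V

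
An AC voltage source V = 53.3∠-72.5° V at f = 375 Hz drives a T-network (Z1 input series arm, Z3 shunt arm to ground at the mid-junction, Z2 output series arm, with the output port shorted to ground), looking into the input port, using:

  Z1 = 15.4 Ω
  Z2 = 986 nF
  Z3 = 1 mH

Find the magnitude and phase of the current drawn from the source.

Step 1 — Angular frequency: ω = 2π·f = 2π·375 = 2356 rad/s.
Step 2 — Component impedances:
  Z1: Z = R = 15.4 Ω
  Z2: Z = 1/(jωC) = -j/(ω·C) = 0 - j430.4 Ω
  Z3: Z = jωL = j·2356·0.001 = 0 + j2.356 Ω
Step 3 — With the output port shorted to ground, the output series arm Z2 runs from the junction to ground; the shunt arm Z3 also runs from the junction to ground. They appear in parallel: Z3 || Z2 = 0 + j2.369 Ω.
Step 4 — Series with input arm Z1: Z_in = Z1 + (Z3 || Z2) = 15.4 + j2.369 Ω = 15.58∠8.7° Ω.
Step 5 — Source phasor: V = 53.3∠-72.5° V = 16.03 - j50.83 V.
Step 6 — Ohm's law: I = V / Z_total = (16.03 - j50.83) / (15.4 + j2.369) = 0.5206 - j3.381 A.
Step 7 — Convert to polar: |I| = 3.421 A, ∠I = -81.2°.

I = 3.421∠-81.2° A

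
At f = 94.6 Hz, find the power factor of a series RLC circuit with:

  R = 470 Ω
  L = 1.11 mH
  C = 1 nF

Step 1 — Angular frequency: ω = 2π·f = 2π·94.6 = 594.4 rad/s.
Step 2 — Component impedances:
  R: Z = R = 470 Ω
  L: Z = jωL = j·594.4·0.00111 = 0 + j0.6598 Ω
  C: Z = 1/(jωC) = -j/(ω·C) = 0 - j1.682e+06 Ω
Step 3 — Series combination: Z_total = R + L + C = 470 - j1.682e+06 Ω = 1.682e+06∠-90.0° Ω.
Step 4 — Power factor: PF = cos(φ) = Re(Z)/|Z| = 470/1.682e+06 = 0.0002794.
Step 5 — Type: Im(Z) = -1.682e+06 ⇒ leading (phase φ = -90.0°).

PF = 0.0002794 (leading, φ = -90.0°)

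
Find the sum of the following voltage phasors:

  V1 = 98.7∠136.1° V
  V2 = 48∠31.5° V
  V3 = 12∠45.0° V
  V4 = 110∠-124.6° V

Step 1 — Convert each phasor to rectangular form:
  V1 = 98.7·(cos(136.1°) + j·sin(136.1°)) = -71.12 + j68.44 V
  V2 = 48·(cos(31.5°) + j·sin(31.5°)) = 40.93 + j25.08 V
  V3 = 12·(cos(45.0°) + j·sin(45.0°)) = 8.485 + j8.485 V
  V4 = 110·(cos(-124.6°) + j·sin(-124.6°)) = -62.46 - j90.55 V
Step 2 — Sum components: V_total = -84.17 + j11.46 V.
Step 3 — Convert to polar: |V_total| = 84.95 V, ∠V_total = 172.2°.

V_total = 84.95∠172.2° V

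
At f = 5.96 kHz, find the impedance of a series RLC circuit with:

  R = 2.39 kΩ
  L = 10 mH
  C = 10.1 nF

Step 1 — Angular frequency: ω = 2π·f = 2π·5960 = 3.745e+04 rad/s.
Step 2 — Component impedances:
  R: Z = R = 2390 Ω
  L: Z = jωL = j·3.745e+04·0.01 = 0 + j374.5 Ω
  C: Z = 1/(jωC) = -j/(ω·C) = 0 - j2644 Ω
Step 3 — Series combination: Z_total = R + L + C = 2390 - j2269 Ω = 3296∠-43.5° Ω.

Z = 2390 - j2269 Ω = 3296∠-43.5° Ω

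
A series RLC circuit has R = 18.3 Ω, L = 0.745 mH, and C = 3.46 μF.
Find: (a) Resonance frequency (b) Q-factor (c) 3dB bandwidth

Step 1 — Resonance: ω₀ = 1/√(LC) = 1/√(0.000745·3.46e-06) = 1.97e+04 rad/s.
Step 2 — f₀ = ω₀/(2π) = 3135 Hz.
Step 3 — Series Q: Q = ω₀L/R = 1.97e+04·0.000745/18.3 = 0.8018.
Step 4 — Bandwidth: Δω = ω₀/Q = 2.456e+04 rad/s; BW = Δω/(2π) = 3909 Hz.

(a) f₀ = 3135 Hz  (b) Q = 0.8018  (c) BW = 3909 Hz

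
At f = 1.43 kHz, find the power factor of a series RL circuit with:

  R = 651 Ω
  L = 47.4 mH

Step 1 — Angular frequency: ω = 2π·f = 2π·1430 = 8985 rad/s.
Step 2 — Component impedances:
  R: Z = R = 651 Ω
  L: Z = jωL = j·8985·0.0474 = 0 + j425.9 Ω
Step 3 — Series combination: Z_total = R + L = 651 + j425.9 Ω = 777.9∠33.2° Ω.
Step 4 — Power factor: PF = cos(φ) = Re(Z)/|Z| = 651/777.93 = 0.8368.
Step 5 — Type: Im(Z) = 425.9 ⇒ lagging (phase φ = 33.2°).

PF = 0.8368 (lagging, φ = 33.2°)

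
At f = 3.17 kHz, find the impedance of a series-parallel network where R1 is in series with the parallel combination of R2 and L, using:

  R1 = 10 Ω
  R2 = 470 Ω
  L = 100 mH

Step 1 — Angular frequency: ω = 2π·f = 2π·3170 = 1.992e+04 rad/s.
Step 2 — Component impedances:
  R1: Z = R = 10 Ω
  R2: Z = R = 470 Ω
  L: Z = jωL = j·1.992e+04·0.1 = 0 + j1992 Ω
Step 3 — Parallel branch: R2 || L = 1/(1/R2 + 1/L) = 445.2 + j105.1 Ω.
Step 4 — Series with R1: Z_total = R1 + (R2 || L) = 455.2 + j105.1 Ω = 467.2∠13.0° Ω.

Z = 455.2 + j105.1 Ω = 467.2∠13.0° Ω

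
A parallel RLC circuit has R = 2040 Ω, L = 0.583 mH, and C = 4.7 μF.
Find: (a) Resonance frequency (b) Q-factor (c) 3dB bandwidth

Step 1 — Resonance: ω₀ = 1/√(LC) = 1/√(0.000583·4.7e-06) = 1.91e+04 rad/s.
Step 2 — f₀ = ω₀/(2π) = 3040 Hz.
Step 3 — Parallel Q: Q = R/(ω₀L) = 2040/(1.91e+04·0.000583) = 183.2.
Step 4 — Bandwidth: Δω = ω₀/Q = 104.3 rad/s; BW = Δω/(2π) = 16.6 Hz.

(a) f₀ = 3040 Hz  (b) Q = 183.2  (c) BW = 16.6 Hz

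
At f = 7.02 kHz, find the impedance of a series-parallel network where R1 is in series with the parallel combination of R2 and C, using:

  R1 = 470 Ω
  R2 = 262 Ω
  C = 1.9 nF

Step 1 — Angular frequency: ω = 2π·f = 2π·7020 = 4.411e+04 rad/s.
Step 2 — Component impedances:
  R1: Z = R = 470 Ω
  R2: Z = R = 262 Ω
  C: Z = 1/(jωC) = -j/(ω·C) = 0 - j1.193e+04 Ω
Step 3 — Parallel branch: R2 || C = 1/(1/R2 + 1/C) = 261.9 - j5.75 Ω.
Step 4 — Series with R1: Z_total = R1 + (R2 || C) = 731.9 - j5.75 Ω = 731.9∠-0.5° Ω.

Z = 731.9 - j5.75 Ω = 731.9∠-0.5° Ω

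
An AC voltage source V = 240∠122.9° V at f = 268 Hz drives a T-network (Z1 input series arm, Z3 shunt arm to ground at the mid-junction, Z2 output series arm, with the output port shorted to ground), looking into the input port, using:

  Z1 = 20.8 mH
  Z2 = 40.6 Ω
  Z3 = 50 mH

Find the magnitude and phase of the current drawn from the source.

Step 1 — Angular frequency: ω = 2π·f = 2π·268 = 1684 rad/s.
Step 2 — Component impedances:
  Z1: Z = jωL = j·1684·0.0208 = 0 + j35.02 Ω
  Z2: Z = R = 40.6 Ω
  Z3: Z = jωL = j·1684·0.05 = 0 + j84.19 Ω
Step 3 — With the output port shorted to ground, the output series arm Z2 runs from the junction to ground; the shunt arm Z3 also runs from the junction to ground. They appear in parallel: Z3 || Z2 = 32.94 + j15.88 Ω.
Step 4 — Series with input arm Z1: Z_in = Z1 + (Z3 || Z2) = 32.94 + j50.91 Ω = 60.64∠57.1° Ω.
Step 5 — Source phasor: V = 240∠122.9° V = -130.4 + j201.5 V.
Step 6 — Ohm's law: I = V / Z_total = (-130.4 + j201.5) / (32.94 + j50.91) = 1.622 + j3.61 A.
Step 7 — Convert to polar: |I| = 3.958 A, ∠I = 65.8°.

I = 3.958∠65.8° A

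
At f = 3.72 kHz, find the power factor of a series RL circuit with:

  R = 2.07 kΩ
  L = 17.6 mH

Step 1 — Angular frequency: ω = 2π·f = 2π·3720 = 2.337e+04 rad/s.
Step 2 — Component impedances:
  R: Z = R = 2070 Ω
  L: Z = jωL = j·2.337e+04·0.0176 = 0 + j411.4 Ω
Step 3 — Series combination: Z_total = R + L = 2070 + j411.4 Ω = 2110∠11.2° Ω.
Step 4 — Power factor: PF = cos(φ) = Re(Z)/|Z| = 2070/2110.5 = 0.9808.
Step 5 — Type: Im(Z) = 411.4 ⇒ lagging (phase φ = 11.2°).

PF = 0.9808 (lagging, φ = 11.2°)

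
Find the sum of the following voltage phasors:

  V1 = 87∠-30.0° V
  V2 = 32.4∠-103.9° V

Step 1 — Convert each phasor to rectangular form:
  V1 = 87·(cos(-30.0°) + j·sin(-30.0°)) = 75.34 - j43.5 V
  V2 = 32.4·(cos(-103.9°) + j·sin(-103.9°)) = -7.783 - j31.45 V
Step 2 — Sum components: V_total = 67.56 - j74.95 V.
Step 3 — Convert to polar: |V_total| = 100.9 V, ∠V_total = -48.0°.

V_total = 100.9∠-48.0° V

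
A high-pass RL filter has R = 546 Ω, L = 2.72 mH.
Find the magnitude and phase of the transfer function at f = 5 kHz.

Step 1 — Angular frequency: ω = 2π·5000 = 3.142e+04 rad/s.
Step 2 — Transfer function: H(jω) = jωL/(R + jωL).
Step 3 — Numerator jωL = j·85.45; denominator R + jωL = 546 + j85.45.
Step 4 — H = 0.02391 + j0.1528.
Step 5 — Magnitude: |H| = 0.1546 (-16.2 dB); phase: φ = 81.1°.

|H| = 0.1546 (-16.2 dB), φ = 81.1°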